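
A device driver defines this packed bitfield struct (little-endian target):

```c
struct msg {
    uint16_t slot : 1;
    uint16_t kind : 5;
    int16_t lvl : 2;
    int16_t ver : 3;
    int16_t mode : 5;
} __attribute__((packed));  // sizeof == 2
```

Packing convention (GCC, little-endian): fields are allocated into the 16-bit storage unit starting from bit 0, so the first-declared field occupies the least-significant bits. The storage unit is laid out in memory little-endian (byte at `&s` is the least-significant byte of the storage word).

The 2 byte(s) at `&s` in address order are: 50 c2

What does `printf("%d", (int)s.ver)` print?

2

[0]=0x50 [1]=0xc2 (little-endian) → word 0xc250
slot:1 @ bit 0 → (0xc250>>0)&0x1 = 0x0
kind:5 @ bit 1 → (0xc250>>1)&0x1f = 0x8
lvl:2 @ bit 6 → (0xc250>>6)&0x3 = 0x1
ver:3 @ bit 8 → (0xc250>>8)&0x7 = 0x2  ←
mode:5 @ bit 11 → (0xc250>>11)&0x1f = 0x18
ver signed 3b, MSB=0: value = 2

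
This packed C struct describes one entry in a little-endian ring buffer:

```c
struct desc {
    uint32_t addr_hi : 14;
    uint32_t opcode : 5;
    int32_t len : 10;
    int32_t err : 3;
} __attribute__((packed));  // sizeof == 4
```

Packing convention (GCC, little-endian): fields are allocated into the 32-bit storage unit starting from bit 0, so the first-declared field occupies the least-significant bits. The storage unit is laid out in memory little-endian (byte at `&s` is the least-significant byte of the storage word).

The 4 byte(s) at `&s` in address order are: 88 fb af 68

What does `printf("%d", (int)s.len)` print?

277

[0]=0x88 [1]=0xfb [2]=0xaf [3]=0x68 (little-endian) → word 0x68affb88
addr_hi:14 @ bit 0 → (0x68affb88>>0)&0x3fff = 0x3b88
opcode:5 @ bit 14 → (0x68affb88>>14)&0x1f = 0x1f
len:10 @ bit 19 → (0x68affb88>>19)&0x3ff = 0x115  ←
err:3 @ bit 29 → (0x68affb88>>29)&0x7 = 0x3
len signed 10b, MSB=0: value = 277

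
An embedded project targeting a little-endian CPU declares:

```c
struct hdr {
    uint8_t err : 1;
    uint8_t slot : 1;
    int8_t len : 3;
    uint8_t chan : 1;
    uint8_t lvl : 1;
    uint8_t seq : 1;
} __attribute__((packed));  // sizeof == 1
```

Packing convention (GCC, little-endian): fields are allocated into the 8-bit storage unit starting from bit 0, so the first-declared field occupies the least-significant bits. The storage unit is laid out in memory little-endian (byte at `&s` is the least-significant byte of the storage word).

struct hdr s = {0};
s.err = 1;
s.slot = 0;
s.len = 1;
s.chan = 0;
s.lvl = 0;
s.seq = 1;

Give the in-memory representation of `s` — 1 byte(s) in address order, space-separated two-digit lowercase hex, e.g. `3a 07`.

85

[0+:1] err=1 & 0x1 = 0x1; word=0x01
[1+:1] slot=0 & 0x1 = 0x0; word=0x01
[2+:3] len=1 & 0x7 = 0x1; word=0x05
[5+:1] chan=0 & 0x1 = 0x0; word=0x05
[6+:1] lvl=0 & 0x1 = 0x0; word=0x05
[7+:1] seq=1 & 0x1 = 0x1; word=0x85
word = 0x85 → little-endian bytes:
  [0]=0x85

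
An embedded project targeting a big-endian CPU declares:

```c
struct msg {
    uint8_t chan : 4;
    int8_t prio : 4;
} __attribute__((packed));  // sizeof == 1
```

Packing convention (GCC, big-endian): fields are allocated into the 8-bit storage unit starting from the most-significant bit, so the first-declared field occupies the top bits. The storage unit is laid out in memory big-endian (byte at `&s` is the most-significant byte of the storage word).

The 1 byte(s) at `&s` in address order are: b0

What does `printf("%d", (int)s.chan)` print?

11

[0]=0xb0 (big-endian) → word 0xb0
chan [4+:4] = (word>>4) & 0xf = 11  ←
prio [0+:4] = (word>>0) & 0xf = 0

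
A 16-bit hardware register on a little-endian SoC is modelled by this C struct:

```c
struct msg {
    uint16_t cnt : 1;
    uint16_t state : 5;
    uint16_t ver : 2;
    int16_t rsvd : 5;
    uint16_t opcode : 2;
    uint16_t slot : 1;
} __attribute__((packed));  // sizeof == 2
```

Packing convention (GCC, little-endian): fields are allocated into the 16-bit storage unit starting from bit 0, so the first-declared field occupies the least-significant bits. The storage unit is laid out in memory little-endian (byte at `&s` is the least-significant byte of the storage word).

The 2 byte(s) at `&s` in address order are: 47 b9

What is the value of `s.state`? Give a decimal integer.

3

[0]=0x47 [1]=0xb9 (little-endian) → word 0xb947
cnt [0+:1] = (word>>0) & 0x1 = 1
state [1+:5] = (word>>1) & 0x1f = 3  ←
ver [6+:2] = (word>>6) & 0x3 = 1
rsvd [8+:5] = (word>>8) & 0x1f = 25
opcode [13+:2] = (word>>13) & 0x3 = 1
slot [15+:1] = (word>>15) & 0x1 = 1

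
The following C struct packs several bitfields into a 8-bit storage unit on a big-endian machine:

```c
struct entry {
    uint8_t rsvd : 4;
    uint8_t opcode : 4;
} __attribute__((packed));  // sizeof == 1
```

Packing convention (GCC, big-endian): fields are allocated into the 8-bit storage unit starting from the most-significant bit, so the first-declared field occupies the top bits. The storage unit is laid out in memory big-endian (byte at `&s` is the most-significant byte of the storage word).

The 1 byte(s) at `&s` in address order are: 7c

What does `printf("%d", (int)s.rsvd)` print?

[0]=0x7c (big-endian) → word 0x7c
rsvd:4 @ bit 4 → (0x7c>>4)&0xf = 0x7  ←
opcode:4 @ bit 0 → (0x7c>>0)&0xf = 0xc

7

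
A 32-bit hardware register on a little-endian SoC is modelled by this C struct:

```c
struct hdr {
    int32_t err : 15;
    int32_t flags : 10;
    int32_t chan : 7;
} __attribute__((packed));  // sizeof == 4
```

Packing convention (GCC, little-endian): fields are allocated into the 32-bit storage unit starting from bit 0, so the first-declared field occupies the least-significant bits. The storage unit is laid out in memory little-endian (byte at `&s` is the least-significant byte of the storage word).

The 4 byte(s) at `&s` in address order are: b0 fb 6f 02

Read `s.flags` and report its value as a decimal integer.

223

[0]=0xb0 [1]=0xfb [2]=0x6f [3]=0x02 (little-endian) → word 0x026ffbb0
err:15 @ bit 0 → (0x026ffbb0>>0)&0x7fff = 0x7bb0
flags:10 @ bit 15 → (0x026ffbb0>>15)&0x3ff = 0xdf  ←
chan:7 @ bit 25 → (0x026ffbb0>>25)&0x7f = 0x1
flags signed 10b, MSB=0: value = 223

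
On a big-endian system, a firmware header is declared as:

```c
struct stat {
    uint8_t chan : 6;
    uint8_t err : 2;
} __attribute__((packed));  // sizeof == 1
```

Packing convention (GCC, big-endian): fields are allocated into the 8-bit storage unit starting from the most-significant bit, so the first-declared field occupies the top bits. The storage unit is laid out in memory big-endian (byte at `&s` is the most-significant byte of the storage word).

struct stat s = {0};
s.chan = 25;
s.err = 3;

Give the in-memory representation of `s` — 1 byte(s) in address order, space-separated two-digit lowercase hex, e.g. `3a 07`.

67

[2+:6] chan=25 & 0x3f = 0x19; word=0x64
[0+:2] err=3 & 0x3 = 0x3; word=0x67
word = 0x67 → big-endian bytes:
  [0]=0x67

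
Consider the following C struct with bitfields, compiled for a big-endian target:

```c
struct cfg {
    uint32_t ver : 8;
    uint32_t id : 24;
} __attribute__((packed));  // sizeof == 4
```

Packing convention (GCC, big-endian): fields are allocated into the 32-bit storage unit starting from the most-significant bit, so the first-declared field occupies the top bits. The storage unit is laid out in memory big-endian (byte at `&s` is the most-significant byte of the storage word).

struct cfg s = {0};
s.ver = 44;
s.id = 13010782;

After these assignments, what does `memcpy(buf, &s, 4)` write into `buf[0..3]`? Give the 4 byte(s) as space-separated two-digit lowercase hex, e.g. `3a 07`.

[24+:8] ver=44 & 0xff = 0x2c; word=0x2c000000
[0+:24] id=13010782 & 0xffffff = 0xc6875e; word=0x2cc6875e
word = 0x2cc6875e → big-endian bytes:
  [0]=0x2c  [1]=0xc6  [2]=0x87  [3]=0x5e

2c c6 87 5e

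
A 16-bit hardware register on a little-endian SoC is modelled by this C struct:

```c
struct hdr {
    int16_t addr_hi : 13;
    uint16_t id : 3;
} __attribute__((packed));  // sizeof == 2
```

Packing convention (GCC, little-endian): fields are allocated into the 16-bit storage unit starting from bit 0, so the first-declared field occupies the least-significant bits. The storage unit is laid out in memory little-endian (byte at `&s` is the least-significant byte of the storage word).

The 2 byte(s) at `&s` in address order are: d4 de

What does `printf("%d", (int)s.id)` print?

[0]=0xd4 [1]=0xde (little-endian) → word 0xded4
addr_hi:13 @ bit 0 → (0xded4>>0)&0x1fff = 0x1ed4
id:3 @ bit 13 → (0xded4>>13)&0x7 = 0x6  ←

6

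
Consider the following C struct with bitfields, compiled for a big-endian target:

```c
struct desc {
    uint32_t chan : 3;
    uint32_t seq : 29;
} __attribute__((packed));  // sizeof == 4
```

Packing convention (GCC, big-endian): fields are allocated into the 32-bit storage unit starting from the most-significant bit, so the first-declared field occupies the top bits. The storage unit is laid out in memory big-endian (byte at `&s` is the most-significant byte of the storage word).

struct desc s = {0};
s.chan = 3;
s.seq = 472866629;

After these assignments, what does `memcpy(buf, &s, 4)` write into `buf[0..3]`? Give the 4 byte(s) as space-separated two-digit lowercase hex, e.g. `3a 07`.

7c 2f 5f 45

[29+:3] chan=3 & 0x7 = 0x3; word=0x60000000
[0+:29] seq=472866629 & 0x1fffffff = 0x1c2f5f45; word=0x7c2f5f45
word = 0x7c2f5f45 → big-endian bytes:
  [0]=0x7c  [1]=0x2f  [2]=0x5f  [3]=0x45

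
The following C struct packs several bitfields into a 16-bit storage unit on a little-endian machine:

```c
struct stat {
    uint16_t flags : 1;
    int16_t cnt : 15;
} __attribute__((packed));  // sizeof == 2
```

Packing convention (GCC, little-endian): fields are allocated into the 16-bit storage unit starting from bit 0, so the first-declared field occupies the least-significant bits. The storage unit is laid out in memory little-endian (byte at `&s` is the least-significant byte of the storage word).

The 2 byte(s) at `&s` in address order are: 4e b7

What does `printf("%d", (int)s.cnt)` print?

[0]=0x4e [1]=0xb7 (little-endian) → word 0xb74e
flags [0+:1] = (word>>0) & 0x1 = 0
cnt [1+:15] = (word>>1) & 0x7fff = 23463  ←
cnt signed 15b, MSB=1: 23463 - 32768 = -9305

-9305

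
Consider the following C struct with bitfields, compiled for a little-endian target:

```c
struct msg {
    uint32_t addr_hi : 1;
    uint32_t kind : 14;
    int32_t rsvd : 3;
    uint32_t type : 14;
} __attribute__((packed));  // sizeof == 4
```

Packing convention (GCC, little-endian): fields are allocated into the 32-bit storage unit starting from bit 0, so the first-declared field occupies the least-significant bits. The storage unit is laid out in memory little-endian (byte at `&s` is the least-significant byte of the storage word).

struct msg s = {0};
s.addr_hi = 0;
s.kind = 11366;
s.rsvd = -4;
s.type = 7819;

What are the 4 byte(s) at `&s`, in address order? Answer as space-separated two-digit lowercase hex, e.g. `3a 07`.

[0+:1] addr_hi=0 & 0x1 = 0x0; word=0x00000000
[1+:14] kind=11366 & 0x3fff = 0x2c66; word=0x000058cc
[15+:3] rsvd=-4 & 0x7 = 0x4; word=0x000258cc
[18+:14] type=7819 & 0x3fff = 0x1e8b; word=0x7a2e58cc
word = 0x7a2e58cc → little-endian bytes:
  [0]=0xcc  [1]=0x58  [2]=0x2e  [3]=0x7a

cc 58 2e 7a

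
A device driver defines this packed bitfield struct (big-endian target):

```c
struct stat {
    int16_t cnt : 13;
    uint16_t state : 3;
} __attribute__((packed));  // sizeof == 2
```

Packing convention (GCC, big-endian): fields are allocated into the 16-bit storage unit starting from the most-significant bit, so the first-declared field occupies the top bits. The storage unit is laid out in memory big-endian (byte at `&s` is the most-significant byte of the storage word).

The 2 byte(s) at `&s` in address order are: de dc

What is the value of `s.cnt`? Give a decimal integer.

[0]=0xde [1]=0xdc (big-endian) → word 0xdedc
cnt [3+:13] = (word>>3) & 0x1fff = 7131  ←
state [0+:3] = (word>>0) & 0x7 = 4
cnt signed 13b, MSB=1: 7131 - 8192 = -1061

-1061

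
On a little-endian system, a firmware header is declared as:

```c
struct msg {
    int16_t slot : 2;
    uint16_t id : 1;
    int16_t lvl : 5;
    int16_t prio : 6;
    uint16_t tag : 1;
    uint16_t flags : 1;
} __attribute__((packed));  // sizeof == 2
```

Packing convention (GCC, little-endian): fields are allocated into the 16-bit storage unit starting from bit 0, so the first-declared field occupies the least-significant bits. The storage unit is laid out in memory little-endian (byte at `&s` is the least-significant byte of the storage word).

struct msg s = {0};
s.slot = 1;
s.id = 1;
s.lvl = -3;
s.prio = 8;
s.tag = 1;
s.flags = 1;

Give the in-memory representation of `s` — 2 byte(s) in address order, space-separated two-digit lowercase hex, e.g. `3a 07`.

ed c8

slot:2 = 1 → 0x1 << 0 → word 0x0001
id:1 = 1 → 0x1 << 2 → word 0x0005
lvl:5 = -3 → 0x1d << 3 → word 0x00ed
prio:6 = 8 → 0x8 << 8 → word 0x08ed
tag:1 = 1 → 0x1 << 14 → word 0x48ed
flags:1 = 1 → 0x1 << 15 → word 0xc8ed
word = 0xc8ed → little-endian bytes:
  [0]=0xed  [1]=0xc8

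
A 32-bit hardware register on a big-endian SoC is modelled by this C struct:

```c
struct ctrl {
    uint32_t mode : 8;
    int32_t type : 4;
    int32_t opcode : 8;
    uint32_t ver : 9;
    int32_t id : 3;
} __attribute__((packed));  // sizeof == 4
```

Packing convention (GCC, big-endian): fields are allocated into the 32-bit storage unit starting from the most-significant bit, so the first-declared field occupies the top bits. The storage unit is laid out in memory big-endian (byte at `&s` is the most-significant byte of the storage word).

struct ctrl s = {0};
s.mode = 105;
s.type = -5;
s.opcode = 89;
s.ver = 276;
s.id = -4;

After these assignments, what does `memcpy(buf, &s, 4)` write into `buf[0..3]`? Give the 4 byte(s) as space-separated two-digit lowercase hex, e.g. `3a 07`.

69 b5 98 a4

mode (8b) val=105 bits=0x69 at bit 24: 0x69000000
type (4b) val=-5 bits=0xb at bit 20: 0x69b00000
opcode (8b) val=89 bits=0x59 at bit 12: 0x69b59000
ver (9b) val=276 bits=0x114 at bit 3: 0x69b598a0
id (3b) val=-4 bits=0x4 at bit 0: 0x69b598a4
word = 0x69b598a4 → big-endian bytes:
  [0]=0x69  [1]=0xb5  [2]=0x98  [3]=0xa4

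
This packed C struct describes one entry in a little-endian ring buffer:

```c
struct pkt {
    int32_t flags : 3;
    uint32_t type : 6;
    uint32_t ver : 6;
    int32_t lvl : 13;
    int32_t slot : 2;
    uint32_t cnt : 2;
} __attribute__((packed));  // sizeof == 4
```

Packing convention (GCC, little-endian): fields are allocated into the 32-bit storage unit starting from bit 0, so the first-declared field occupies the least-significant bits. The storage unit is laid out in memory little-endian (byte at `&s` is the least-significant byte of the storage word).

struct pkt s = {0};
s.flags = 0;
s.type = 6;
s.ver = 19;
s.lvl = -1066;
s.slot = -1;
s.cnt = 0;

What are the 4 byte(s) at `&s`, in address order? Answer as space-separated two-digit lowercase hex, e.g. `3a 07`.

flags (3b) val=0 bits=0x0 at bit 0: 0x00000000
type (6b) val=6 bits=0x6 at bit 3: 0x00000030
ver (6b) val=19 bits=0x13 at bit 9: 0x00002630
lvl (13b) val=-1066 bits=0x1bd6 at bit 15: 0x0deb2630
slot (2b) val=-1 bits=0x3 at bit 28: 0x3deb2630
cnt (2b) val=0 bits=0x0 at bit 30: 0x3deb2630
word = 0x3deb2630 → little-endian bytes:
  [0]=0x30  [1]=0x26  [2]=0xeb  [3]=0x3d

30 26 eb 3d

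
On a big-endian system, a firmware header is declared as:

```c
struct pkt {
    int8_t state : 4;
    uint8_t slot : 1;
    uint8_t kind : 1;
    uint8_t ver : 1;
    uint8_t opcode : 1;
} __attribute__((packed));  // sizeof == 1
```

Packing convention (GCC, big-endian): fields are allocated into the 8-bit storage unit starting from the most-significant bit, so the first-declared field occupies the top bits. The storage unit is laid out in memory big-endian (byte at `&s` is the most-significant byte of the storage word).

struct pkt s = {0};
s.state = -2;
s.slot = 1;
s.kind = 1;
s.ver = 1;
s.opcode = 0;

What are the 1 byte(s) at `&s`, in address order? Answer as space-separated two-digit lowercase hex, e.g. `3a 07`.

ee

state (4b) val=-2 bits=0xe at bit 4: 0xe0
slot (1b) val=1 bits=0x1 at bit 3: 0xe8
kind (1b) val=1 bits=0x1 at bit 2: 0xec
ver (1b) val=1 bits=0x1 at bit 1: 0xee
opcode (1b) val=0 bits=0x0 at bit 0: 0xee
word = 0xee → big-endian bytes:
  [0]=0xee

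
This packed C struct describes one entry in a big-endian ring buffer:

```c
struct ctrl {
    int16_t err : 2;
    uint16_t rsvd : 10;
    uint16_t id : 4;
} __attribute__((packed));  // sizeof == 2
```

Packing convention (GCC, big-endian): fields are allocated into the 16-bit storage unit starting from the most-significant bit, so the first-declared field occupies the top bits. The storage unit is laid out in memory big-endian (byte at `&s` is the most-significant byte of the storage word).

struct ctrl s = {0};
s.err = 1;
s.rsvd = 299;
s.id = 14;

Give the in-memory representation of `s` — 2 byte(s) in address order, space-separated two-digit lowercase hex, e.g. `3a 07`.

[14+:2] err=1 & 0x3 = 0x1; word=0x4000
[4+:10] rsvd=299 & 0x3ff = 0x12b; word=0x52b0
[0+:4] id=14 & 0xf = 0xe; word=0x52be
word = 0x52be → big-endian bytes:
  [0]=0x52  [1]=0xbe

52 be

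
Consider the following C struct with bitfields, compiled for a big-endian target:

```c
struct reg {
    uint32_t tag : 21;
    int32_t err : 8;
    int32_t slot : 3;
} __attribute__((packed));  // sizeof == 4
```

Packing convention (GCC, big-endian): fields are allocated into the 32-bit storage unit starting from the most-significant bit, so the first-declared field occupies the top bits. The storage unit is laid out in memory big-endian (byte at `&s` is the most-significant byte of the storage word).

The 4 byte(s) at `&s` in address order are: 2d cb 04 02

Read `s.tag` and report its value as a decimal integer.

375136

[0]=0x2d [1]=0xcb [2]=0x04 [3]=0x02 (big-endian) → word 0x2dcb0402
tag [11+:21] = (word>>11) & 0x1fffff = 375136  ←
err [3+:8] = (word>>3) & 0xff = 128
slot [0+:3] = (word>>0) & 0x7 = 2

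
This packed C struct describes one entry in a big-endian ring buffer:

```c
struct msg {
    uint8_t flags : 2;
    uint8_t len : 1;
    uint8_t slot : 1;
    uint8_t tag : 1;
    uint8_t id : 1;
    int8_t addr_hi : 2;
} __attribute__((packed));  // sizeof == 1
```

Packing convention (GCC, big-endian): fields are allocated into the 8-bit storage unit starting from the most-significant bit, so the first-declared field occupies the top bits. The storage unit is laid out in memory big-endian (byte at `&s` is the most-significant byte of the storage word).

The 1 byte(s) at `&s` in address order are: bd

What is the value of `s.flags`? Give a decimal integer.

[0]=0xbd (big-endian) → word 0xbd
flags:2 @ bit 6 → (0xbd>>6)&0x3 = 0x2  ←
len:1 @ bit 5 → (0xbd>>5)&0x1 = 0x1
slot:1 @ bit 4 → (0xbd>>4)&0x1 = 0x1
tag:1 @ bit 3 → (0xbd>>3)&0x1 = 0x1
id:1 @ bit 2 → (0xbd>>2)&0x1 = 0x1
addr_hi:2 @ bit 0 → (0xbd>>0)&0x3 = 0x1

2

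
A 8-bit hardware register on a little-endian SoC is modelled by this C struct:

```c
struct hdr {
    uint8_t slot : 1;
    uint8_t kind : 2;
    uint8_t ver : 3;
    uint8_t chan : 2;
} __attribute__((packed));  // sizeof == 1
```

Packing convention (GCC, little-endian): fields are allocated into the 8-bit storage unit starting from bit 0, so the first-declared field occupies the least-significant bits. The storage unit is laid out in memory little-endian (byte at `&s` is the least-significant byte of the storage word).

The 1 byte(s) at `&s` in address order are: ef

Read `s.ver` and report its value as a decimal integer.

[0]=0xef (little-endian) → word 0xef
slot [0+:1] = (word>>0) & 0x1 = 1
kind [1+:2] = (word>>1) & 0x3 = 3
ver [3+:3] = (word>>3) & 0x7 = 5  ←
chan [6+:2] = (word>>6) & 0x3 = 3

5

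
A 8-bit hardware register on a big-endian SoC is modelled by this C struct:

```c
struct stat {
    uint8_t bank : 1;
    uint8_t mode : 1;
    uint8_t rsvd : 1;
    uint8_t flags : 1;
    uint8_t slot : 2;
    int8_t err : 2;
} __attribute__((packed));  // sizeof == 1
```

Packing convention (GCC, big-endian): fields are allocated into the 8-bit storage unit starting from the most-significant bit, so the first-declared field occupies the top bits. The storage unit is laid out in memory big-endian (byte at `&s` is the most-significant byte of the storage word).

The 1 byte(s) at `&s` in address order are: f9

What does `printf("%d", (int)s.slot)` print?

[0]=0xf9 (big-endian) → word 0xf9
bank:1 @ bit 7 → (0xf9>>7)&0x1 = 0x1
mode:1 @ bit 6 → (0xf9>>6)&0x1 = 0x1
rsvd:1 @ bit 5 → (0xf9>>5)&0x1 = 0x1
flags:1 @ bit 4 → (0xf9>>4)&0x1 = 0x1
slot:2 @ bit 2 → (0xf9>>2)&0x3 = 0x2  ←
err:2 @ bit 0 → (0xf9>>0)&0x3 = 0x1

2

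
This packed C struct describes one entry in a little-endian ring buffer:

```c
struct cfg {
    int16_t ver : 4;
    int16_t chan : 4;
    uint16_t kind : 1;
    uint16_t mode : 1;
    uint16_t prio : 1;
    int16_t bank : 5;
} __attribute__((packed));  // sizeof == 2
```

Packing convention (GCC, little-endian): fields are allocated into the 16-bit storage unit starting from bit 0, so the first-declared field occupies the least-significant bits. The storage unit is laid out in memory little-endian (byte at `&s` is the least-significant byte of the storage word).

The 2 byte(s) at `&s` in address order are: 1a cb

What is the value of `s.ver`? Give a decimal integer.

[0]=0x1a [1]=0xcb (little-endian) → word 0xcb1a
ver [0+:4] = (word>>0) & 0xf = 10  ←
chan [4+:4] = (word>>4) & 0xf = 1
kind [8+:1] = (word>>8) & 0x1 = 1
mode [9+:1] = (word>>9) & 0x1 = 1
prio [10+:1] = (word>>10) & 0x1 = 0
bank [11+:5] = (word>>11) & 0x1f = 25
ver signed 4b, MSB=1: 10 - 16 = -6

-6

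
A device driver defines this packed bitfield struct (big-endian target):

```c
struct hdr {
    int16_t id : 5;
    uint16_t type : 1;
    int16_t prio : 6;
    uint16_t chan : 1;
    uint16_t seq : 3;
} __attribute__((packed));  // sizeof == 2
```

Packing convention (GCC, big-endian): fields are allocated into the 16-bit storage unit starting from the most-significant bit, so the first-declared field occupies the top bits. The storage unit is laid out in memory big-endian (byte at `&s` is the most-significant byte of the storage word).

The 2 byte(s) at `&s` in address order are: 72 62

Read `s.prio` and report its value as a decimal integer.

[0]=0x72 [1]=0x62 (big-endian) → word 0x7262
id:5 @ bit 11 → (0x7262>>11)&0x1f = 0xe
type:1 @ bit 10 → (0x7262>>10)&0x1 = 0x0
prio:6 @ bit 4 → (0x7262>>4)&0x3f = 0x26  ←
chan:1 @ bit 3 → (0x7262>>3)&0x1 = 0x0
seq:3 @ bit 0 → (0x7262>>0)&0x7 = 0x2
prio signed 6b, MSB=1: 38 - 64 = -26

-26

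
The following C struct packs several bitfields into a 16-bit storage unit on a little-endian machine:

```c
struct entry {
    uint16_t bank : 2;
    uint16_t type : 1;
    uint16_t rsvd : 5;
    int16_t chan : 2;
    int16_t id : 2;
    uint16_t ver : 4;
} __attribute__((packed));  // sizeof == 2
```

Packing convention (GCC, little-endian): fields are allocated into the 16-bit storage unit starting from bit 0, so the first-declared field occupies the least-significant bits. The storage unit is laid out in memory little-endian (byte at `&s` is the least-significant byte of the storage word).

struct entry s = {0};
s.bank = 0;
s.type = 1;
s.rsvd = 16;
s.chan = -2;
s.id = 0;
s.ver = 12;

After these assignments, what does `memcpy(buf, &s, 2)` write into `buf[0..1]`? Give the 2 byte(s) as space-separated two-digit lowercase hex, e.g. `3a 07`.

[0+:2] bank=0 & 0x3 = 0x0; word=0x0000
[2+:1] type=1 & 0x1 = 0x1; word=0x0004
[3+:5] rsvd=16 & 0x1f = 0x10; word=0x0084
[8+:2] chan=-2 & 0x3 = 0x2; word=0x0284
[10+:2] id=0 & 0x3 = 0x0; word=0x0284
[12+:4] ver=12 & 0xf = 0xc; word=0xc284
word = 0xc284 → little-endian bytes:
  [0]=0x84  [1]=0xc2

84 c2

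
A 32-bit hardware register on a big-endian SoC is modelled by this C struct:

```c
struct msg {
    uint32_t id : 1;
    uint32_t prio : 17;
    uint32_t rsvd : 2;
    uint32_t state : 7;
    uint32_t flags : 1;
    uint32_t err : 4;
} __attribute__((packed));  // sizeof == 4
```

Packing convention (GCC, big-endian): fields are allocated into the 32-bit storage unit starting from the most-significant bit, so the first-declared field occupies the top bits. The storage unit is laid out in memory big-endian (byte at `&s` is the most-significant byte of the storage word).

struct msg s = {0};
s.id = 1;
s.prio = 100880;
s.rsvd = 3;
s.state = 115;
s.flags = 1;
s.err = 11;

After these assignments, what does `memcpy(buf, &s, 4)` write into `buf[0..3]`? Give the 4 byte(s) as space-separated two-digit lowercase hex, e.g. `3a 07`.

e2 84 3e 7b

[31+:1] id=1 & 0x1 = 0x1; word=0x80000000
[14+:17] prio=100880 & 0x1ffff = 0x18a10; word=0xe2840000
[12+:2] rsvd=3 & 0x3 = 0x3; word=0xe2843000
[5+:7] state=115 & 0x7f = 0x73; word=0xe2843e60
[4+:1] flags=1 & 0x1 = 0x1; word=0xe2843e70
[0+:4] err=11 & 0xf = 0xb; word=0xe2843e7b
word = 0xe2843e7b → big-endian bytes:
  [0]=0xe2  [1]=0x84  [2]=0x3e  [3]=0x7b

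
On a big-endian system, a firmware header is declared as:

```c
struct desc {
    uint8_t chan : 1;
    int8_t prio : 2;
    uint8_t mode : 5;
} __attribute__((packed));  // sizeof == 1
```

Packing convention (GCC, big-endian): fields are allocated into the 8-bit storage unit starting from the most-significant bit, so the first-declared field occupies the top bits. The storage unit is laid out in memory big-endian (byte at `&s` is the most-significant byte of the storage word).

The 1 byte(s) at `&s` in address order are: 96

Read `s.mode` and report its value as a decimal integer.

[0]=0x96 (big-endian) → word 0x96
chan:1 @ bit 7 → (0x96>>7)&0x1 = 0x1
prio:2 @ bit 5 → (0x96>>5)&0x3 = 0x0
mode:5 @ bit 0 → (0x96>>0)&0x1f = 0x16  ←

22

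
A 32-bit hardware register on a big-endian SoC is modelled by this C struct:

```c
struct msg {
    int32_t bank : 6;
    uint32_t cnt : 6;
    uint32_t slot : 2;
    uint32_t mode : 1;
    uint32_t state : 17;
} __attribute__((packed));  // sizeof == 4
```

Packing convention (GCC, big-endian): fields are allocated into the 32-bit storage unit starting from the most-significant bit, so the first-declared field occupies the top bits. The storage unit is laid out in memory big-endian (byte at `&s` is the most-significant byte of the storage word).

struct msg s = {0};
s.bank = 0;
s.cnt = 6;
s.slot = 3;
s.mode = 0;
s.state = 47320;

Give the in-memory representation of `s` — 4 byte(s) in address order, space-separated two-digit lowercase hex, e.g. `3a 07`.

00 6c b8 d8

bank:6 = 0 → 0x0 << 26 → word 0x00000000
cnt:6 = 6 → 0x6 << 20 → word 0x00600000
slot:2 = 3 → 0x3 << 18 → word 0x006c0000
mode:1 = 0 → 0x0 << 17 → word 0x006c0000
state:17 = 47320 → 0xb8d8 << 0 → word 0x006cb8d8
word = 0x006cb8d8 → big-endian bytes:
  [0]=0x00  [1]=0x6c  [2]=0xb8  [3]=0xd8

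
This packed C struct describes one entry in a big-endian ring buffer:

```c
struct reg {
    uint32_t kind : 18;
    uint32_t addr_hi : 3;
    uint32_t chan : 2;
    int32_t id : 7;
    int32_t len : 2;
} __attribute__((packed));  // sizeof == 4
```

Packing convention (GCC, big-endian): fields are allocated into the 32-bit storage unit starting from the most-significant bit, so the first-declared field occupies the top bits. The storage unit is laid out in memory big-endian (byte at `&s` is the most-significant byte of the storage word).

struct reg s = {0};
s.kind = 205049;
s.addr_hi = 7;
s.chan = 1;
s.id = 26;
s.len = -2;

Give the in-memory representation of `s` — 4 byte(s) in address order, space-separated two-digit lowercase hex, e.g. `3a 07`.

kind (18b) val=205049 bits=0x320f9 at bit 14: 0xc83e4000
addr_hi (3b) val=7 bits=0x7 at bit 11: 0xc83e7800
chan (2b) val=1 bits=0x1 at bit 9: 0xc83e7a00
id (7b) val=26 bits=0x1a at bit 2: 0xc83e7a68
len (2b) val=-2 bits=0x2 at bit 0: 0xc83e7a6a
word = 0xc83e7a6a → big-endian bytes:
  [0]=0xc8  [1]=0x3e  [2]=0x7a  [3]=0x6a

c8 3e 7a 6a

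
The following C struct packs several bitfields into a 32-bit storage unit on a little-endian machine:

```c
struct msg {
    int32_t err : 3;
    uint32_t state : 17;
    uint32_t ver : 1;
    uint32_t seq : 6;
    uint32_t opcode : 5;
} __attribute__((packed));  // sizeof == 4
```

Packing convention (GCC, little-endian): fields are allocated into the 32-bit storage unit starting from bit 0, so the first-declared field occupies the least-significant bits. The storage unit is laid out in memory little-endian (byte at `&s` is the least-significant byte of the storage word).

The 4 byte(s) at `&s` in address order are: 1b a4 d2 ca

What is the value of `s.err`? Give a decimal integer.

[0]=0x1b [1]=0xa4 [2]=0xd2 [3]=0xca (little-endian) → word 0xcad2a41b
err [0+:3] = (word>>0) & 0x7 = 3  ←
state [3+:17] = (word>>3) & 0x1ffff = 21635
ver [20+:1] = (word>>20) & 0x1 = 1
seq [21+:6] = (word>>21) & 0x3f = 22
opcode [27+:5] = (word>>27) & 0x1f = 25
err signed 3b, MSB=0: value = 3

3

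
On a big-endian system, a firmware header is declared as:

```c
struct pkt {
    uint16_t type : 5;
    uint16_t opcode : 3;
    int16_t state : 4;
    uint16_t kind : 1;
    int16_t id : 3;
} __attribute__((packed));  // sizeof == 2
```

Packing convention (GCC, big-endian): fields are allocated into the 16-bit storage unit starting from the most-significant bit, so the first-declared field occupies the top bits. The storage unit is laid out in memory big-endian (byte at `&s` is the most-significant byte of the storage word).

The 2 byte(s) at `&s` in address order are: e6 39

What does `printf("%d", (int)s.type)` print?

28

[0]=0xe6 [1]=0x39 (big-endian) → word 0xe639
type [11+:5] = (word>>11) & 0x1f = 28  ←
opcode [8+:3] = (word>>8) & 0x7 = 6
state [4+:4] = (word>>4) & 0xf = 3
kind [3+:1] = (word>>3) & 0x1 = 1
id [0+:3] = (word>>0) & 0x7 = 1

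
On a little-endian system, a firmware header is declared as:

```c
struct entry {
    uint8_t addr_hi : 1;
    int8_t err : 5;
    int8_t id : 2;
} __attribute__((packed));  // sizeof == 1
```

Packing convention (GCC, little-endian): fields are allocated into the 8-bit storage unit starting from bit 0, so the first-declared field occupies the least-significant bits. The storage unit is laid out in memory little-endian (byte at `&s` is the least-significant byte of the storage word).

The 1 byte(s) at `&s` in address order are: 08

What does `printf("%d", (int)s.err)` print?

[0]=0x08 (little-endian) → word 0x08
addr_hi:1 @ bit 0 → (0x08>>0)&0x1 = 0x0
err:5 @ bit 1 → (0x08>>1)&0x1f = 0x4  ←
id:2 @ bit 6 → (0x08>>6)&0x3 = 0x0
err signed 5b, MSB=0: value = 4

4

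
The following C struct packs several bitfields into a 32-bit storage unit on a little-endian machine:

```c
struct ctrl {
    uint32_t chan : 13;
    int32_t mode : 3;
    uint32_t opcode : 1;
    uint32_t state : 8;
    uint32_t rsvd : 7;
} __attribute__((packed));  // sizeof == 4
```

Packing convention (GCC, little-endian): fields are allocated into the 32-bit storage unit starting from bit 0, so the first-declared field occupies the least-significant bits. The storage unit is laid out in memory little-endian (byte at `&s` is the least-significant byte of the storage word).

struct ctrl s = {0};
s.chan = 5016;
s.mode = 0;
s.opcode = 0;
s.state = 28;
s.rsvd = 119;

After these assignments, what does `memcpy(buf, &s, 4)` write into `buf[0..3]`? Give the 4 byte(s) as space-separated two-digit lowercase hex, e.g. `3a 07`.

98 13 38 ee

chan:13 = 5016 → 0x1398 << 0 → word 0x00001398
mode:3 = 0 → 0x0 << 13 → word 0x00001398
opcode:1 = 0 → 0x0 << 16 → word 0x00001398
state:8 = 28 → 0x1c << 17 → word 0x00381398
rsvd:7 = 119 → 0x77 << 25 → word 0xee381398
word = 0xee381398 → little-endian bytes:
  [0]=0x98  [1]=0x13  [2]=0x38  [3]=0xee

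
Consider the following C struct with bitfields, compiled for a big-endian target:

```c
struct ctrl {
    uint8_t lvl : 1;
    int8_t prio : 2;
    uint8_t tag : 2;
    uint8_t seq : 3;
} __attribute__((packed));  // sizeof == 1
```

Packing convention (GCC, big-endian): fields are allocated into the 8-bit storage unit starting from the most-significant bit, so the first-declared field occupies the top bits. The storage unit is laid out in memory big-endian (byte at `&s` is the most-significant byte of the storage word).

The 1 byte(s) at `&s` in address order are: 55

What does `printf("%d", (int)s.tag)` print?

[0]=0x55 (big-endian) → word 0x55
lvl [7+:1] = (word>>7) & 0x1 = 0
prio [5+:2] = (word>>5) & 0x3 = 2
tag [3+:2] = (word>>3) & 0x3 = 2  ←
seq [0+:3] = (word>>0) & 0x7 = 5

2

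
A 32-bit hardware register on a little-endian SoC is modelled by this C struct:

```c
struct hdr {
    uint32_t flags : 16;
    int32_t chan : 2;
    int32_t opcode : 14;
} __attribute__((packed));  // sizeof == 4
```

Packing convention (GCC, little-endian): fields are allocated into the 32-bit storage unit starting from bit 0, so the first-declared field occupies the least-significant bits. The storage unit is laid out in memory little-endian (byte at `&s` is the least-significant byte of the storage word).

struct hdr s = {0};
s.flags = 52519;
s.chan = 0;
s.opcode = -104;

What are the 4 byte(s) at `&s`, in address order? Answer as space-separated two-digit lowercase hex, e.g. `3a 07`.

flags:16 = 52519 → 0xcd27 << 0 → word 0x0000cd27
chan:2 = 0 → 0x0 << 16 → word 0x0000cd27
opcode:14 = -104 → 0x3f98 << 18 → word 0xfe60cd27
word = 0xfe60cd27 → little-endian bytes:
  [0]=0x27  [1]=0xcd  [2]=0x60  [3]=0xfe

27 cd 60 fe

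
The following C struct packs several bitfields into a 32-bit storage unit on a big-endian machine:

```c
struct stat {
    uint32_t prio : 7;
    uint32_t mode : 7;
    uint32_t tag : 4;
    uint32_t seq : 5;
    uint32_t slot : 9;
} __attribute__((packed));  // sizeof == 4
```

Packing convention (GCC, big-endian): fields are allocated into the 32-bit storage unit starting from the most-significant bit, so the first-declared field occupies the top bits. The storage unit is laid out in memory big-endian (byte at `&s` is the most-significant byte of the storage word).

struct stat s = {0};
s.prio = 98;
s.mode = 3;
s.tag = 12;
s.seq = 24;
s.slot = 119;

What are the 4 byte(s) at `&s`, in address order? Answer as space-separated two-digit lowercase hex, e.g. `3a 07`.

c4 0f 30 77

[25+:7] prio=98 & 0x7f = 0x62; word=0xc4000000
[18+:7] mode=3 & 0x7f = 0x3; word=0xc40c0000
[14+:4] tag=12 & 0xf = 0xc; word=0xc40f0000
[9+:5] seq=24 & 0x1f = 0x18; word=0xc40f3000
[0+:9] slot=119 & 0x1ff = 0x77; word=0xc40f3077
word = 0xc40f3077 → big-endian bytes:
  [0]=0xc4  [1]=0x0f  [2]=0x30  [3]=0x77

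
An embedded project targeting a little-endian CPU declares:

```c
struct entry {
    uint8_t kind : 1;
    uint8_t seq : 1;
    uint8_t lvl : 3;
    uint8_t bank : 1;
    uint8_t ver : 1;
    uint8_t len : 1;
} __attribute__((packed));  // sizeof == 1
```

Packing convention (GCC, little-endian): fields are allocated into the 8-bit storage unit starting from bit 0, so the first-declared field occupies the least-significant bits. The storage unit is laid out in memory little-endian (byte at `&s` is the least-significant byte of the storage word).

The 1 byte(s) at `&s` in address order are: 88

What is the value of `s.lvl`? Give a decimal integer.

[0]=0x88 (little-endian) → word 0x88
kind:1 @ bit 0 → (0x88>>0)&0x1 = 0x0
seq:1 @ bit 1 → (0x88>>1)&0x1 = 0x0
lvl:3 @ bit 2 → (0x88>>2)&0x7 = 0x2  ←
bank:1 @ bit 5 → (0x88>>5)&0x1 = 0x0
ver:1 @ bit 6 → (0x88>>6)&0x1 = 0x0
len:1 @ bit 7 → (0x88>>7)&0x1 = 0x1

2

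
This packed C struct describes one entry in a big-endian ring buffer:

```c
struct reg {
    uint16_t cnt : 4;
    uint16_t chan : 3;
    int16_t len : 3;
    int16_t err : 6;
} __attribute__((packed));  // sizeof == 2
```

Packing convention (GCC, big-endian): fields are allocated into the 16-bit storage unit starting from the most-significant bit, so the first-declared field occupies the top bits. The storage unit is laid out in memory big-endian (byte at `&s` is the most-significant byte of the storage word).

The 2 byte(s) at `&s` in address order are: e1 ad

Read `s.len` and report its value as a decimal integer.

-2

[0]=0xe1 [1]=0xad (big-endian) → word 0xe1ad
cnt:4 @ bit 12 → (0xe1ad>>12)&0xf = 0xe
chan:3 @ bit 9 → (0xe1ad>>9)&0x7 = 0x0
len:3 @ bit 6 → (0xe1ad>>6)&0x7 = 0x6  ←
err:6 @ bit 0 → (0xe1ad>>0)&0x3f = 0x2d
len signed 3b, MSB=1: 6 - 8 = -2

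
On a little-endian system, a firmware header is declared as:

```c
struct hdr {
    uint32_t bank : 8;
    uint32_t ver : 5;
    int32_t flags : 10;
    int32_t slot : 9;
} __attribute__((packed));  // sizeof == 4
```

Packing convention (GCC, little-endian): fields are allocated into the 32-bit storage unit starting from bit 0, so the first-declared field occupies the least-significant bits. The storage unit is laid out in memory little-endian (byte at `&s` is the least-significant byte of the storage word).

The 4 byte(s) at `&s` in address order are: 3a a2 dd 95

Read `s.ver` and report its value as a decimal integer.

2

[0]=0x3a [1]=0xa2 [2]=0xdd [3]=0x95 (little-endian) → word 0x95dda23a
bank [0+:8] = (word>>0) & 0xff = 58
ver [8+:5] = (word>>8) & 0x1f = 2  ←
flags [13+:10] = (word>>13) & 0x3ff = 749
slot [23+:9] = (word>>23) & 0x1ff = 299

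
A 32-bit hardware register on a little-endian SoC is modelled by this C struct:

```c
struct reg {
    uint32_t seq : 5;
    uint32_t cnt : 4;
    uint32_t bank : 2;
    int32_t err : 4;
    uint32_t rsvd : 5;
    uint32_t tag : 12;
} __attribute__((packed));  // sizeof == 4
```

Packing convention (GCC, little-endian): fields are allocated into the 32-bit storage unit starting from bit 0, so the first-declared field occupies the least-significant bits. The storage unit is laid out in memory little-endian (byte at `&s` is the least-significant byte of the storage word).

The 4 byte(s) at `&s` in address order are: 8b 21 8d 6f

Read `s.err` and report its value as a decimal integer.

[0]=0x8b [1]=0x21 [2]=0x8d [3]=0x6f (little-endian) → word 0x6f8d218b
seq [0+:5] = (word>>0) & 0x1f = 11
cnt [5+:4] = (word>>5) & 0xf = 12
bank [9+:2] = (word>>9) & 0x3 = 0
err [11+:4] = (word>>11) & 0xf = 4  ←
rsvd [15+:5] = (word>>15) & 0x1f = 26
tag [20+:12] = (word>>20) & 0xfff = 1784
err signed 4b, MSB=0: value = 4

4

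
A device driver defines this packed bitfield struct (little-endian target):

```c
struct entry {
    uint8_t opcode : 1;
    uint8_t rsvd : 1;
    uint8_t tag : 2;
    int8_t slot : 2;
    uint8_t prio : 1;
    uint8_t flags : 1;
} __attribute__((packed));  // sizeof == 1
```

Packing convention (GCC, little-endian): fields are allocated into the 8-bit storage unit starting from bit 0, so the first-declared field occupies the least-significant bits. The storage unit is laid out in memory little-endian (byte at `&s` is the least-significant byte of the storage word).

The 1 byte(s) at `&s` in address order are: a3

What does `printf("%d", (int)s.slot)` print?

-2

[0]=0xa3 (little-endian) → word 0xa3
opcode:1 @ bit 0 → (0xa3>>0)&0x1 = 0x1
rsvd:1 @ bit 1 → (0xa3>>1)&0x1 = 0x1
tag:2 @ bit 2 → (0xa3>>2)&0x3 = 0x0
slot:2 @ bit 4 → (0xa3>>4)&0x3 = 0x2  ←
prio:1 @ bit 6 → (0xa3>>6)&0x1 = 0x0
flags:1 @ bit 7 → (0xa3>>7)&0x1 = 0x1
slot signed 2b, MSB=1: 2 - 4 = -2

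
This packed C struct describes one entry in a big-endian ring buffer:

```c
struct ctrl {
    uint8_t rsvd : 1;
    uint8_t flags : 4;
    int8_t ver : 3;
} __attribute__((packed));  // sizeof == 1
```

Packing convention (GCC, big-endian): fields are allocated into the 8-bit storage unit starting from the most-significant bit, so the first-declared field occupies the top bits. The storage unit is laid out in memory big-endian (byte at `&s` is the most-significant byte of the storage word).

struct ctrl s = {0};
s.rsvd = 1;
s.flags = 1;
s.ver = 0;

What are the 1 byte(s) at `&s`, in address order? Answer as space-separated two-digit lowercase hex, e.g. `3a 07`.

rsvd:1 = 1 → 0x1 << 7 → word 0x80
flags:4 = 1 → 0x1 << 3 → word 0x88
ver:3 = 0 → 0x0 << 0 → word 0x88
word = 0x88 → big-endian bytes:
  [0]=0x88

88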